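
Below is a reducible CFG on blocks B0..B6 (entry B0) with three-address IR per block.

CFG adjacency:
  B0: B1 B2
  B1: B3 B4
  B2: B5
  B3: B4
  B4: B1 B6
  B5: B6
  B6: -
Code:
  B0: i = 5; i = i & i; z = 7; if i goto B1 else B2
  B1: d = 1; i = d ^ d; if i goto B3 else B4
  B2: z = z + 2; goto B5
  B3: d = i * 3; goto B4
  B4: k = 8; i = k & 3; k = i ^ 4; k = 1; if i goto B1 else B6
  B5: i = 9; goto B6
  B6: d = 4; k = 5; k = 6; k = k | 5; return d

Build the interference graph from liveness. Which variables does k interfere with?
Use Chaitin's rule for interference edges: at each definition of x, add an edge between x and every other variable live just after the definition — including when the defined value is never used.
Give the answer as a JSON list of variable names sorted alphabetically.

Block summaries:
  B0 def {i,z} use ∅
  B1 def {d,i} use ∅
  B2 def {z} use {z}
  B3 def {d} use {i}
  B4 def {i,k} use ∅
  B5 def {i} use ∅
  B6 def {d,k} use ∅

Live sets:
  live B0: ∅→{z}
  live B1: ∅→{i}
  live B2: {z}→∅
  live B3: {i}→∅
  live B4: ∅→∅
  live B5: ∅→∅
  live B6: ∅→∅

Interference:
  d: {k}
  i: {k,z}
  k: {d,i}
  z: {i}

N(k) = ["d", "i"]

Answer: ["d", "i"]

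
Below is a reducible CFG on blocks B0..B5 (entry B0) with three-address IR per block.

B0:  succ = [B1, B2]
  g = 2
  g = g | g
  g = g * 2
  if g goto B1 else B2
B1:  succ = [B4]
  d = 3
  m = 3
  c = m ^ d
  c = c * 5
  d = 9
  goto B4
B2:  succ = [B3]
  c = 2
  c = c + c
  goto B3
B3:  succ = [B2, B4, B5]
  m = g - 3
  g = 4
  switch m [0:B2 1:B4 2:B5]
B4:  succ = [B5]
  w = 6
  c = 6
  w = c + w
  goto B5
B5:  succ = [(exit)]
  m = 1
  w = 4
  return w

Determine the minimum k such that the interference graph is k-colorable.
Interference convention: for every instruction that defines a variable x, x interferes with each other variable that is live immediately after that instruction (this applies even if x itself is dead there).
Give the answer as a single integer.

Block summaries:
  B0: {g} / ∅
  B1: {c,d,m} / ∅
  B2: {c} / ∅
  B3: {g,m} / {g}
  B4: {c,w} / ∅
  B5: {m,w} / ∅

Liveness:
  B0: in=∅ out={g}
  B1: in=∅ out=∅
  B2: in={g} out={g}
  B3: in={g} out={g}
  B4: in=∅ out=∅
  B5: in=∅ out=∅

Interfere edges:
  c: {g,w}
  d: {m}
  g: {c,m}
  m: {d,g}
  w: {c}

Colouring:
  lower bound: {c,g} mutually conflict ⇒ χ ≥ 2
  2-colouring: r0={c,m}  r1={d,g,w}
  χ = 2

Answer: 2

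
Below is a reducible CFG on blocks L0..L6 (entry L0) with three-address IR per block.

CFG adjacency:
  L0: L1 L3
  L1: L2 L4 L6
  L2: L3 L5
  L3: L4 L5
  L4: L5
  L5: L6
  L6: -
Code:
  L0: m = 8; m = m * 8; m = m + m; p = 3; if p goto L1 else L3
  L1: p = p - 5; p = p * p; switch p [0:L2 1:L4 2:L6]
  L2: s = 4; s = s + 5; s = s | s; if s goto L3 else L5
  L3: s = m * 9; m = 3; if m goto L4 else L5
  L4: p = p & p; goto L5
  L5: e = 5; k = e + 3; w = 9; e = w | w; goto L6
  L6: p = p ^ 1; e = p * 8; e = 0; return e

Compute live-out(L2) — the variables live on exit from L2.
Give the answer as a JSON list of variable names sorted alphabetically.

def/use:
  L0: {m,p} / ∅
  L1: {p} / {p}
  L2: {s} / ∅
  L3: {m,s} / {m}
  L4: {p} / {p}
  L5: {e,k,w} / ∅
  L6: {e,p} / {p}

Liveness:
  L0: in=∅ out={m,p}
  L1: in={m,p} out={m,p}
  L2: in={m,p} out={m,p}
  L3: in={m,p} out={p}
  L4: in={p} out={p}
  L5: in={p} out={p}
  L6: in={p} out=∅

live-out(L2) = ["m", "p"]

Answer: ["m", "p"]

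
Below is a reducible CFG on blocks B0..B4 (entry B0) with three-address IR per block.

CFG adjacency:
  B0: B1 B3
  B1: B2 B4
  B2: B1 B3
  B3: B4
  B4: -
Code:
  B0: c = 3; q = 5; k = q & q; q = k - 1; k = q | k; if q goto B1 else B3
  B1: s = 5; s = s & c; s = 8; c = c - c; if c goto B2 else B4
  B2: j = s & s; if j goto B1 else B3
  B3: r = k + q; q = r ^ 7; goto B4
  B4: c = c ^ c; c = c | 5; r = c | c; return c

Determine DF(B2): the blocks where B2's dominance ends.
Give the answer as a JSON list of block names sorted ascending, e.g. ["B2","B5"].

idom tree: B1←B0 B2←B1 B3←B0 B4←B0
Join-block Dom:
  B1: preds {B0,B2}: {B0} ∩ {B0,B1,B2} = {B0}; idom=B0
  B3: preds {B0,B2}: {B0} ∩ {B0,B1,B2} = {B0}; idom=B0
  B4: preds {B1,B3}: {B0,B1} ∩ {B0,B3} = {B0}; idom=B0

DF walk-up:
  join B1 pred B0: · stop@B0
  join B1 pred B2: B2→B1 stop@B0
  join B3 pred B0: · stop@B0
  join B3 pred B2: B2→B1 stop@B0
  join B4 pred B1: B1 stop@B0
  join B4 pred B3: B3 stop@B0
  B0 → ∅
  B1 → {B1,B3,B4}
  B2 → {B1,B3}
  B3 → {B4}
  B4 → ∅

DF(B2) = ["B1", "B3"]

Answer: ["B1", "B3"]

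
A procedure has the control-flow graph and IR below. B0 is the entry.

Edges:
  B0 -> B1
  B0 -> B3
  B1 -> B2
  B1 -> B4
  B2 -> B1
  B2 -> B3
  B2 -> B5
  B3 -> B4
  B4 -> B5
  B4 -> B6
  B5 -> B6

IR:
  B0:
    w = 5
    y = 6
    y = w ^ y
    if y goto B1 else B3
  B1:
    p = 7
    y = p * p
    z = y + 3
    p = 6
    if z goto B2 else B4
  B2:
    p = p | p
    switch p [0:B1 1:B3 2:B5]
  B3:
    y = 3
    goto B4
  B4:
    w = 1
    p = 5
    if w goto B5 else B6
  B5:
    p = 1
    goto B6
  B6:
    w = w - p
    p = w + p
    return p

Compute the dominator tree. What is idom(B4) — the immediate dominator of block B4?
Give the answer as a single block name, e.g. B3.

idom tree: B1←B0 B2←B1 B3←B0 B4←B0 B5←B0 B6←B0
Join-block Dom:
  B1: preds {B0,B2}: {B0} ∩ {B0,B1,B2} = {B0}; idom=B0
  B3: preds {B0,B2}: {B0} ∩ {B0,B1,B2} = {B0}; idom=B0
  B4: preds {B1,B3}: {B0,B1} ∩ {B0,B3} = {B0}; idom=B0
  B5: preds {B2,B4}: {B0,B1,B2} ∩ {B0,B4} = {B0}; idom=B0
  B6: preds {B4,B5}: {B0,B4} ∩ {B0,B5} = {B0}; idom=B0

idom(B4) = B0

Answer: B0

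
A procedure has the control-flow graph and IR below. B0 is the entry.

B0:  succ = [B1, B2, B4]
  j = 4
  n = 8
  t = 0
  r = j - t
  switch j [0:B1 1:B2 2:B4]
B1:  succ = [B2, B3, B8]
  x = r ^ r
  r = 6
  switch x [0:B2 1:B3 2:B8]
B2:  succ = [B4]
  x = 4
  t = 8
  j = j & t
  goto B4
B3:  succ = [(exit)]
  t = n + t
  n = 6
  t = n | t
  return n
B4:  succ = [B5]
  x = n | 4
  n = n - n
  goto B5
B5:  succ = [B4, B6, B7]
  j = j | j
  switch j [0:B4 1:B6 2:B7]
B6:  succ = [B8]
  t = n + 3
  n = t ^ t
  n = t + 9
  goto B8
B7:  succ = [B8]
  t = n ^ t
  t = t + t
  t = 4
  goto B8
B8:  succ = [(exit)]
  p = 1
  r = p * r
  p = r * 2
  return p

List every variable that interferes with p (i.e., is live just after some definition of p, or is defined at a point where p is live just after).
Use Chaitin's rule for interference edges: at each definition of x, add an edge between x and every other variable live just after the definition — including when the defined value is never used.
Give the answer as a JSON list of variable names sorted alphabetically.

Answer: ["r"]

Analysis:
Block summaries:
  B0: {j,n,r,t} / ∅
  B1: {r,x} / {r}
  B2: {j,t,x} / {j}
  B3: {n,t} / {n,t}
  B4: {n,x} / {n}
  B5: {j} / {j}
  B6: {n,t} / {n}
  B7: {t} / {n,t}
  B8: {p,r} / {r}

Liveness:
  live B0: ∅→{j,n,r,t}
  live B1: {j,n,r,t}→{j,n,r,t}
  live B2: {j,n,r}→{j,n,r,t}
  live B3: {n,t}→∅
  live B4: {j,n,r,t}→{j,n,r,t}
  live B5: {j,n,r,t}→{j,n,r,t}
  live B6: {n,r}→{r}
  live B7: {n,r,t}→{r}
  live B8: {r}→∅

Interfere edges:
  j: {n,r,t,x}
  n: {j,r,t,x}
  p: {r}
  r: {j,n,p,t,x}
  t: {j,n,r,x}
  x: {j,n,r,t}

N(p) = ["r"]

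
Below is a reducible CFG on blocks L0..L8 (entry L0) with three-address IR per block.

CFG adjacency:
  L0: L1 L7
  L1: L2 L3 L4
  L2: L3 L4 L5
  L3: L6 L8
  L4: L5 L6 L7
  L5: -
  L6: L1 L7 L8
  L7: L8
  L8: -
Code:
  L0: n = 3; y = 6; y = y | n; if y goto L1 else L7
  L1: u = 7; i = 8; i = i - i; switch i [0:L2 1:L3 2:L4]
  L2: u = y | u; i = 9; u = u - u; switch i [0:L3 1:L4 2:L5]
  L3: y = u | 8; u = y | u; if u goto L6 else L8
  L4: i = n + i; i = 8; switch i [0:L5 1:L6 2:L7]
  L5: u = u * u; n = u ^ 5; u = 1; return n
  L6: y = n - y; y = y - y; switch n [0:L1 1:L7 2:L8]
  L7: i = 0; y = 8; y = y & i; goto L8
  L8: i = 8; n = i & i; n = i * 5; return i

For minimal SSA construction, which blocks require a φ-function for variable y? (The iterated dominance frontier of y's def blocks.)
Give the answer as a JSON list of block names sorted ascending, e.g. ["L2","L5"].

Answer: ["L1", "L6", "L7", "L8"]

Derivation:
idom tree: L1←L0 L2←L1 L3←L1 L4←L1 L5←L1 L6←L1 L7←L0 L8←L0
Join-block Dom:
  L1: preds {L0,L6}: {L0} ∩ {L0,L1,L6} = {L0}; idom=L0
  L3: preds {L1,L2}: {L0,L1} ∩ {L0,L1,L2} = {L0,L1}; idom=L1
  L4: preds {L1,L2}: {L0,L1} ∩ {L0,L1,L2} = {L0,L1}; idom=L1
  L5: preds {L2,L4}: {L0,L1,L2} ∩ {L0,L1,L4} = {L0,L1}; idom=L1
  L6: preds {L3,L4}: {L0,L1,L3} ∩ {L0,L1,L4} = {L0,L1}; idom=L1
  L7: preds {L0,L4,L6}: {L0} ∩ {L0,L1,L4} ∩ {L0,L1,L6} = {L0}; idom=L0
  L8: preds {L3,L6,L7}: {L0,L1,L3} ∩ {L0,L1,L6} ∩ {L0,L7} = {L0}; idom=L0

DF walk-up:
  join L1 pred L0: · stop@L0
  join L1 pred L6: L6→L1 stop@L0
  join L3 pred L1: · stop@L1
  join L3 pred L2: L2 stop@L1
  join L4 pred L1: · stop@L1
  join L4 pred L2: L2 stop@L1
  join L5 pred L2: L2 stop@L1
  join L5 pred L4: L4 stop@L1
  join L6 pred L3: L3 stop@L1
  join L6 pred L4: L4 stop@L1
  join L7 pred L0: · stop@L0
  join L7 pred L4: L4→L1 stop@L0
  join L7 pred L6: L6→L1 stop@L0
  join L8 pred L3: L3→L1 stop@L0
  join L8 pred L6: L6→L1 stop@L0
  join L8 pred L7: L7 stop@L0
  L0: DF=∅
  L1: DF={L1,L7,L8}
  L2: DF={L3,L4,L5}
  L3: DF={L6,L8}
  L4: DF={L5,L6,L7}
  L5: DF=∅
  L6: DF={L1,L7,L8}
  L7: DF={L8}
  L8: DF=∅

φ for y: defs {L0,L3,L6,L7}
  DF⁺ = {L1,L6,L7,L8}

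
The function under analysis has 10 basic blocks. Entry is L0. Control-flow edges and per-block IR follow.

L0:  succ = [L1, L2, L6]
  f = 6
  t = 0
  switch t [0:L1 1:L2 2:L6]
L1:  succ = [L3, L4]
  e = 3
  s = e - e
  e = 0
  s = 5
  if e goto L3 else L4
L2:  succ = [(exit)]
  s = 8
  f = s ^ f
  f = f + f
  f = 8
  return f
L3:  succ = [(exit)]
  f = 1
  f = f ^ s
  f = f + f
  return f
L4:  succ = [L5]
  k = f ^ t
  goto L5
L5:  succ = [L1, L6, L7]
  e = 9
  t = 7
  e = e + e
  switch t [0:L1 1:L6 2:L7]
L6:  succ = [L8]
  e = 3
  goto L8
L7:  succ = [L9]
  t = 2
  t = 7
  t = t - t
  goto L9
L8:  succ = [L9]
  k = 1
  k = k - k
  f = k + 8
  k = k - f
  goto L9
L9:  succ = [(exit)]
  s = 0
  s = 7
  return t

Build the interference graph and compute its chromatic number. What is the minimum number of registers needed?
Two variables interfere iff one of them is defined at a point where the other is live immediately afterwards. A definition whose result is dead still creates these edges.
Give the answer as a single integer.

Per-block:
  L0: def={f,t} ue=∅
  L1: def={e,s} ue=∅
  L2: def={f,s} ue={f}
  L3: def={f} ue={s}
  L4: def={k} ue={f,t}
  L5: def={e,t} ue=∅
  L6: def={e} ue=∅
  L7: def={t} ue=∅
  L8: def={f,k} ue=∅
  L9: def={s} ue={t}

Backward fixpoint:
  L0 li=∅ lo={f,t}
  L1 li={f,t} lo={f,s,t}
  L2 li={f} lo=∅
  L3 li={s} lo=∅
  L4 li={f,t} lo={f}
  L5 li={f} lo={f,t}
  L6 li={t} lo={t}
  L7 li=∅ lo={t}
  L8 li={t} lo={t}
  L9 li={t} lo=∅

Interference:
  e: {f,s,t}
  f: {e,k,s,t}
  k: {f,t}
  s: {e,f,t}
  t: {e,f,k,s}

Registers:
  {e,f,s,t} pairwise interfere (4-clique) ⇒ χ ≥ 4
  assign e→R2 f→R0 k→R2 s→R3 t→R1 — no edge inside a register ⇒ χ ≤ 4
  χ = 4

Answer: 4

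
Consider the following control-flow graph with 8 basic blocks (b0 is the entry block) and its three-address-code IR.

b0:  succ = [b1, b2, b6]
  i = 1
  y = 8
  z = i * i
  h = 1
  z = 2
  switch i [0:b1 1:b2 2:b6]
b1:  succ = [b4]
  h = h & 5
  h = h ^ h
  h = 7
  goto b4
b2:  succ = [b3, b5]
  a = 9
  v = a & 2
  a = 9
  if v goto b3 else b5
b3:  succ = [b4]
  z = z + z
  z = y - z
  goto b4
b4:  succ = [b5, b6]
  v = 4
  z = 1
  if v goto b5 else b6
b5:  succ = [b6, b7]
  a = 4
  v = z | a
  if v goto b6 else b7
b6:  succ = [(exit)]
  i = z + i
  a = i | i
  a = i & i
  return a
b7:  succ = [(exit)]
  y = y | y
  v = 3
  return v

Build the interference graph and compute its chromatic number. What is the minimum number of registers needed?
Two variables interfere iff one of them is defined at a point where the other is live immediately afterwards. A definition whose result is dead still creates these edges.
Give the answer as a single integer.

Block summaries:
  b0: def={h,i,y,z} ue=∅
  b1: def={h} ue={h}
  b2: def={a,v} ue=∅
  b3: def={z} ue={y,z}
  b4: def={v,z} ue=∅
  b5: def={a,v} ue={z}
  b6: def={a,i} ue={i,z}
  b7: def={v,y} ue={y}

Backward fixpoint:
  b0 li=∅ lo={h,i,y,z}
  b1 li={h,i,y} lo={i,y}
  b2 li={i,y,z} lo={i,y,z}
  b3 li={i,y,z} lo={i,y}
  b4 li={i,y} lo={i,y,z}
  b5 li={i,y,z} lo={i,y,z}
  b6 li={i,z} lo=∅
  b7 li={y} lo=∅

Conflict graph:
  a: {i,v,y,z}
  h: {i,y,z}
  i: {a,h,v,y,z}
  v: {a,i,y,z}
  y: {a,h,i,v,z}
  z: {a,h,i,v,y}

Chromatic number:
  clique {a,i,v,y,z} ⇒ need ≥ 5
  assign a→r3 h→r3 i→r0 v→r4 y→r1 z→r2 — no edge inside a register ⇒ χ ≤ 5
  χ = 5

Answer: 5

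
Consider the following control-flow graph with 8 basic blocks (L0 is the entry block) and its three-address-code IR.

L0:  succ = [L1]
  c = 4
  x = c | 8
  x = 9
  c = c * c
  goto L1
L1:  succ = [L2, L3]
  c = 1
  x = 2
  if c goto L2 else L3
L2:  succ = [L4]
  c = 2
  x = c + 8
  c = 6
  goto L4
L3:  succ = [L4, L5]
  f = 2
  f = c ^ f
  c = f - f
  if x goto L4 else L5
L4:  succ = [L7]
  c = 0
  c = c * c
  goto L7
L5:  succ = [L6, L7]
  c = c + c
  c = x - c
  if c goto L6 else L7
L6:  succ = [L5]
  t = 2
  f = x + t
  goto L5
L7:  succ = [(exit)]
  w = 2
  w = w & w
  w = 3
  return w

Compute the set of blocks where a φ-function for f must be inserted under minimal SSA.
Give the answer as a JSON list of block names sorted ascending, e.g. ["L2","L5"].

idom tree: L1←L0 L2←L1 L3←L1 L4←L1 L5←L3 L6←L5 L7←L1
Dom at joins:
  L4: preds {L2,L3}: {L0,L1,L2} ∩ {L0,L1,L3} = {L0,L1}; idom=L1
  L5: preds {L3,L6}: {L0,L1,L3} ∩ {L0,L1,L3,L5,L6} = {L0,L1,L3}; idom=L3
  L7: preds {L4,L5}: {L0,L1,L4} ∩ {L0,L1,L3,L5} = {L0,L1}; idom=L1

DF walk-up:
  L4←L2: walk L2 to L1
  L4←L3: walk L3 to L1
  L5←L3: walk · to L3
  L5←L6: walk L6→L5 to L3
  L7←L4: walk L4 to L1
  L7←L5: walk L5→L3 to L1
  L0 → ∅
  L1 → ∅
  L2 → {L4}
  L3 → {L4,L7}
  L4 → {L7}
  L5 → {L5,L7}
  L6 → {L5}
  L7 → ∅

φ for f: defs {L3,L6}
  DF⁺ = {L4,L5,L7}

Answer: ["L4", "L5", "L7"]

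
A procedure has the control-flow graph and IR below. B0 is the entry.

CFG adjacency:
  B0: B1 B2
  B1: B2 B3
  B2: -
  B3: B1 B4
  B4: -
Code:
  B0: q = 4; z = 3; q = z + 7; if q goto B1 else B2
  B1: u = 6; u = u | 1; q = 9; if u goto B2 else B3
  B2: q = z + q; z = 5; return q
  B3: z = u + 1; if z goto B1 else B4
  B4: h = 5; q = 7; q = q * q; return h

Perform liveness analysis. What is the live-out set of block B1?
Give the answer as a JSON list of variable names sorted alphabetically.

Per-block:
  B0: {q,z} / ∅
  B1: {q,u} / ∅
  B2: {q,z} / {q,z}
  B3: {z} / {u}
  B4: {h,q} / ∅

Live sets:
  B0 li=∅ lo={q,z}
  B1 li={z} lo={q,u,z}
  B2 li={q,z} lo=∅
  B3 li={u} lo={z}
  B4 li=∅ lo=∅

live-out(B1) = ["q", "u", "z"]

Answer: ["q", "u", "z"]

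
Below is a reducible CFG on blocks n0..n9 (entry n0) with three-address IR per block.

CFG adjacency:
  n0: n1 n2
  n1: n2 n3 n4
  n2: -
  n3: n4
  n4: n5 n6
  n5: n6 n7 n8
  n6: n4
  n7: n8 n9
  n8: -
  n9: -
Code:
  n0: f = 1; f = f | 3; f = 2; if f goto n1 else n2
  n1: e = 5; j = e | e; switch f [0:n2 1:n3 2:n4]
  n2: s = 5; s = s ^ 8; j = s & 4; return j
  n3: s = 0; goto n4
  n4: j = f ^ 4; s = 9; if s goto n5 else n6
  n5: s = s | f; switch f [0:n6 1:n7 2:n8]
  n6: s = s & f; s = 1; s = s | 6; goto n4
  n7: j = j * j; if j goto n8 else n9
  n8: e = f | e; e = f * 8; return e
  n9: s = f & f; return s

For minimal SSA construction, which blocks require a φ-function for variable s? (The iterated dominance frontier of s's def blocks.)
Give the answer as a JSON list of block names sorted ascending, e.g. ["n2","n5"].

idom tree: n1←n0 n2←n0 n3←n1 n4←n1 n5←n4 n6←n4 n7←n5 n8←n5 n9←n7
Join-block Dom:
  n2: preds {n0,n1}: {n0} ∩ {n0,n1} = {n0}; idom=n0
  n4: preds {n1,n3,n6}: {n0,n1} ∩ {n0,n1,n3} ∩ {n0,n1,n4,n6} = {n0,n1}; idom=n1
  n6: preds {n4,n5}: {n0,n1,n4} ∩ {n0,n1,n4,n5} = {n0,n1,n4}; idom=n4
  n8: preds {n5,n7}: {n0,n1,n4,n5} ∩ {n0,n1,n4,n5,n7} = {n0,n1,n4,n5}; idom=n5

DF derivation:
  n2←n0: walk · to n0
  n2←n1: walk n1 to n0
  n4←n1: walk · to n1
  n4←n3: walk n3 to n1
  n4←n6: walk n6→n4 to n1
  n6←n4: walk · to n4
  n6←n5: walk n5 to n4
  n8←n5: walk · to n5
  n8←n7: walk n7 to n5
  n0: DF=∅
  n1: DF={n2}
  n2: DF=∅
  n3: DF={n4}
  n4: DF={n4}
  n5: DF={n6}
  n6: DF={n4}
  n7: DF={n8}
  n8: DF=∅
  n9: DF=∅

φ for s: defs {n2,n3,n4,n5,n6,n9}
  DF⁺ = {n4,n6}

Answer: ["n4", "n6"]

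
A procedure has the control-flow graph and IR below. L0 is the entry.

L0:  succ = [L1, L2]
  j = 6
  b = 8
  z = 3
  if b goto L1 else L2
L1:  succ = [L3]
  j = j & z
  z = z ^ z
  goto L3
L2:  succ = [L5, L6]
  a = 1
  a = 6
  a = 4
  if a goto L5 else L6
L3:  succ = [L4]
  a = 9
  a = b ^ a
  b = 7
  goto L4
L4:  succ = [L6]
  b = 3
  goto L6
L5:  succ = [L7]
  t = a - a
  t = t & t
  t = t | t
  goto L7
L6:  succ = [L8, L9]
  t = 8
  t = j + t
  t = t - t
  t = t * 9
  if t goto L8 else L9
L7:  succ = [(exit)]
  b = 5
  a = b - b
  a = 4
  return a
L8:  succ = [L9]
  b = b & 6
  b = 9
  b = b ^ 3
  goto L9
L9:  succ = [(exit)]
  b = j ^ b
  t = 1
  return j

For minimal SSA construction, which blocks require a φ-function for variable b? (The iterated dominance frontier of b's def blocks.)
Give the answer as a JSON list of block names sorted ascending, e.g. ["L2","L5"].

Answer: ["L6", "L9"]

Working:
idom tree: L1←L0 L2←L0 L3←L1 L4←L3 L5←L2 L6←L0 L7←L5 L8←L6 L9←L6
Dom at joins:
  L6: preds {L2,L4}: {L0,L2} ∩ {L0,L1,L3,L4} = {L0}; idom=L0
  L9: preds {L6,L8}: {L0,L6} ∩ {L0,L6,L8} = {L0,L6}; idom=L6

DF walk-up:
  join L6 pred L2: L2 stop@L0
  join L6 pred L4: L4→L3→L1 stop@L0
  join L9 pred L6: · stop@L6
  join L9 pred L8: L8 stop@L6
  L0 → ∅
  L1 → {L6}
  L2 → {L6}
  L3 → {L6}
  L4 → {L6}
  L5 → ∅
  L6 → ∅
  L7 → ∅
  L8 → {L9}
  L9 → ∅

φ for b: defs {L0,L3,L4,L7,L8,L9}
  DF⁺ = {L6,L9}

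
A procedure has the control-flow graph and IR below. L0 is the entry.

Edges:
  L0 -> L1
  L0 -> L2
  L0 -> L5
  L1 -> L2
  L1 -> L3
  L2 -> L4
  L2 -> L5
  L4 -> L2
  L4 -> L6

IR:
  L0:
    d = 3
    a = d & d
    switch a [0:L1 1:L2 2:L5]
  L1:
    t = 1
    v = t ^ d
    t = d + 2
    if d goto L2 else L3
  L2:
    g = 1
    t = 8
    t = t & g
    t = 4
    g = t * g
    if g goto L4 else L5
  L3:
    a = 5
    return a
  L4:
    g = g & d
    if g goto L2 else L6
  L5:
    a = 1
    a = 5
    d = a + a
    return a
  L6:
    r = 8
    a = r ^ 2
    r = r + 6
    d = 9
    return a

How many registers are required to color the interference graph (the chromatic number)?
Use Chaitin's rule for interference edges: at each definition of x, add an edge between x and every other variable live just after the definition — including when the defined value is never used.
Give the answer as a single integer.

Block summaries:
  L0: def={a,d} ue=∅
  L1: def={t,v} ue={d}
  L2: def={g,t} ue=∅
  L3: def={a} ue=∅
  L4: def={g} ue={d,g}
  L5: def={a,d} ue=∅
  L6: def={a,d,r} ue=∅

Liveness:
  L0 li=∅ lo={d}
  L1 li={d} lo={d}
  L2 li={d} lo={d,g}
  L3 li=∅ lo=∅
  L4 li={d,g} lo={d}
  L5 li=∅ lo=∅
  L6 li=∅ lo=∅

Interference:
  a: {d,r}
  d: {a,g,t,v}
  g: {d,t}
  r: {a}
  t: {d,g}
  v: {d}

Chromatic number:
  {d,g,t} pairwise interfere (3-clique) ⇒ χ ≥ 3
  assign a→R1 d→R0 g→R1 r→R0 t→R2 v→R1 — no edge inside a register ⇒ χ ≤ 3
  χ = 3

Answer: 3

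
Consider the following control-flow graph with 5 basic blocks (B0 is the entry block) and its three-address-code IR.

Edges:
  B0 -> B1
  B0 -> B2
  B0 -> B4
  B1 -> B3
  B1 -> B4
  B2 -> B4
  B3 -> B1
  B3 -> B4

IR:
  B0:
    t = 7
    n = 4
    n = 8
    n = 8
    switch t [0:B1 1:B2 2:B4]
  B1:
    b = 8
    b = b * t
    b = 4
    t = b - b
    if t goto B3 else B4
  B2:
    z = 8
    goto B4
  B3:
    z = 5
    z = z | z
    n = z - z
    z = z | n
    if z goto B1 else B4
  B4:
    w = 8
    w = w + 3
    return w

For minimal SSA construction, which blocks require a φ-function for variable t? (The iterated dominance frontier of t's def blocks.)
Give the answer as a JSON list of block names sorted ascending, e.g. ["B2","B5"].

Answer: ["B1", "B4"]

Analysis:
idom tree: B1←B0 B2←B0 B3←B1 B4←B0
Dom at joins:
  B1: preds {B0,B3}: {B0} ∩ {B0,B1,B3} = {B0}; idom=B0
  B4: preds {B0,B1,B2,B3}: {B0} ∩ {B0,B1} ∩ {B0,B2} ∩ {B0,B1,B3} = {B0}; idom=B0

DF derivation:
  B1←B0: walk · to B0
  B1←B3: walk B3→B1 to B0
  B4←B0: walk · to B0
  B4←B1: walk B1 to B0
  B4←B2: walk B2 to B0
  B4←B3: walk B3→B1 to B0
  B0: DF=∅
  B1: DF={B1,B4}
  B2: DF={B4}
  B3: DF={B1,B4}
  B4: DF=∅

φ for t: defs {B0,B1}
  DF⁺ = {B1,B4}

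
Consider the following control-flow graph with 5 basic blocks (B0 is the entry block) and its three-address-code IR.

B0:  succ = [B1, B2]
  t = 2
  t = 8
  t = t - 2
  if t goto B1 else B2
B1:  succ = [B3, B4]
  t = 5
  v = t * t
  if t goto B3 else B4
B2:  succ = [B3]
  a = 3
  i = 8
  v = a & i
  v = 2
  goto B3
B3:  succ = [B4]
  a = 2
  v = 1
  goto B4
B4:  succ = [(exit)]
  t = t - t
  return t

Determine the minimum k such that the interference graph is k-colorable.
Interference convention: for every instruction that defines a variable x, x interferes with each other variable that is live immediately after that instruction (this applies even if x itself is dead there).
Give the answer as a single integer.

Answer: 3

Analysis:
Per-block:
  B0: def={t} ue=∅
  B1: def={t,v} ue=∅
  B2: def={a,i,v} ue=∅
  B3: def={a,v} ue=∅
  B4: def={t} ue={t}

Liveness:
  live B0: ∅→{t}
  live B1: ∅→{t}
  live B2: {t}→{t}
  live B3: {t}→{t}
  live B4: {t}→∅

Interference:
  a: {i,t}
  i: {a,t}
  t: {a,i,v}
  v: {t}

Chromatic number:
  {a,i,t} pairwise interfere (3-clique) ⇒ χ ≥ 3
  assign a→c1 i→c2 t→c0 v→c1 — no edge inside a register ⇒ χ ≤ 3
  χ = 3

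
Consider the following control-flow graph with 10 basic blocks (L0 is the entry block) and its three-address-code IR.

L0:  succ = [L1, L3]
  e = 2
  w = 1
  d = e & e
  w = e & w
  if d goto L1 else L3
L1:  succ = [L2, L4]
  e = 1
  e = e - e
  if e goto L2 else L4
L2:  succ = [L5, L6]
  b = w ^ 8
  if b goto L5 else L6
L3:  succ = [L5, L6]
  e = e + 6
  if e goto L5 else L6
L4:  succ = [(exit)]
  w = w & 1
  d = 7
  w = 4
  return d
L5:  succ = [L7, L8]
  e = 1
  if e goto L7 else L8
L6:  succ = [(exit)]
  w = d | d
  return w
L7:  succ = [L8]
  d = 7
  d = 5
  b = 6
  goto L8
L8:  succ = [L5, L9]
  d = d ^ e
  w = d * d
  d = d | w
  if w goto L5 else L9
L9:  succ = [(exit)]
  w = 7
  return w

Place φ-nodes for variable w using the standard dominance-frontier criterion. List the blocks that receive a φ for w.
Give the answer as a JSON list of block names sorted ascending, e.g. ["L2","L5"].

Answer: ["L5"]

Derivation:
idom tree: L1←L0 L2←L1 L3←L0 L4←L1 L5←L0 L6←L0 L7←L5 L8←L5 L9←L8
Dom∩ at merges:
  L5: preds {L2,L3,L8}: {L0,L1,L2} ∩ {L0,L3} ∩ {L0,L5,L8} = {L0}; idom=L0
  L6: preds {L2,L3}: {L0,L1,L2} ∩ {L0,L3} = {L0}; idom=L0
  L8: preds {L5,L7}: {L0,L5} ∩ {L0,L5,L7} = {L0,L5}; idom=L5

DF walk-up:
  L5←L2: walk L2→L1 to L0
  L5←L3: walk L3 to L0
  L5←L8: walk L8→L5 to L0
  L6←L2: walk L2→L1 to L0
  L6←L3: walk L3 to L0
  L8←L5: walk · to L5
  L8←L7: walk L7 to L5
  L0 → ∅
  L1 → {L5,L6}
  L2 → {L5,L6}
  L3 → {L5,L6}
  L4 → ∅
  L5 → {L5}
  L6 → ∅
  L7 → {L8}
  L8 → {L5}
  L9 → ∅

φ for w: defs {L0,L4,L6,L8,L9}
  DF⁺ = {L5}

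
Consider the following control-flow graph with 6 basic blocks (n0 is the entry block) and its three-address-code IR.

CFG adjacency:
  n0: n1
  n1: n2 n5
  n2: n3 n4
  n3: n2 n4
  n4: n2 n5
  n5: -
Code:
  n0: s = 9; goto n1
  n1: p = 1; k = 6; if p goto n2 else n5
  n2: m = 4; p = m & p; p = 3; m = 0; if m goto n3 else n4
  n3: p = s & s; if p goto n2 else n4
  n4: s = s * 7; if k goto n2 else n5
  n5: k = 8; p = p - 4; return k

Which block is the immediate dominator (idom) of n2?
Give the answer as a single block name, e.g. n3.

Answer: n1

Analysis:
idom tree: n1←n0 n2←n1 n3←n2 n4←n2 n5←n1
Dom∩ at merges:
  n2: preds {n1,n3,n4}: {n0,n1} ∩ {n0,n1,n2,n3} ∩ {n0,n1,n2,n4} = {n0,n1}; idom=n1
  n4: preds {n2,n3}: {n0,n1,n2} ∩ {n0,n1,n2,n3} = {n0,n1,n2}; idom=n2
  n5: preds {n1,n4}: {n0,n1} ∩ {n0,n1,n2,n4} = {n0,n1}; idom=n1

idom(n2) = n1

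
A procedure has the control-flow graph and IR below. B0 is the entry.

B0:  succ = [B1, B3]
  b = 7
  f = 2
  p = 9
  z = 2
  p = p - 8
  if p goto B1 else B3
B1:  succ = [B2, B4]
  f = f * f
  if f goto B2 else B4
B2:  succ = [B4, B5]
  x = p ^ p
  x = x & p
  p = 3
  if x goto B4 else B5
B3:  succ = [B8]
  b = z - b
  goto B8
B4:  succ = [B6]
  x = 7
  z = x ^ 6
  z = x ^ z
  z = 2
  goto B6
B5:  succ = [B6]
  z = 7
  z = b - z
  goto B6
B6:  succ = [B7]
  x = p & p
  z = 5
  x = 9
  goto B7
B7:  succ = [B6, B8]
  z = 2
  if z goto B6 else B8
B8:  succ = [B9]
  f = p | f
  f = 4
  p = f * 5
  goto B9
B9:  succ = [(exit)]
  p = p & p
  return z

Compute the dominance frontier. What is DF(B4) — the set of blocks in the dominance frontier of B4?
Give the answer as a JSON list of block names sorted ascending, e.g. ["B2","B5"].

Answer: ["B6"]

Analysis:
idom tree: B1←B0 B2←B1 B3←B0 B4←B1 B5←B2 B6←B1 B7←B6 B8←B0 B9←B8
Join-block Dom:
  B4: preds {B1,B2}: {B0,B1} ∩ {B0,B1,B2} = {B0,B1}; idom=B1
  B6: preds {B4,B5,B7}: {B0,B1,B4} ∩ {B0,B1,B2,B5} ∩ {B0,B1,B6,B7} = {B0,B1}; idom=B1
  B8: preds {B3,B7}: {B0,B3} ∩ {B0,B1,B6,B7} = {B0}; idom=B0

Frontier:
  B4←B1: walk · to B1
  B4←B2: walk B2 to B1
  B6←B4: walk B4 to B1
  B6←B5: walk B5→B2 to B1
  B6←B7: walk B7→B6 to B1
  B8←B3: walk B3 to B0
  B8←B7: walk B7→B6→B1 to B0
  B0: DF=∅
  B1: DF={B8}
  B2: DF={B4,B6}
  B3: DF={B8}
  B4: DF={B6}
  B5: DF={B6}
  B6: DF={B6,B8}
  B7: DF={B6,B8}
  B8: DF=∅
  B9: DF=∅

DF(B4) = ["B6"]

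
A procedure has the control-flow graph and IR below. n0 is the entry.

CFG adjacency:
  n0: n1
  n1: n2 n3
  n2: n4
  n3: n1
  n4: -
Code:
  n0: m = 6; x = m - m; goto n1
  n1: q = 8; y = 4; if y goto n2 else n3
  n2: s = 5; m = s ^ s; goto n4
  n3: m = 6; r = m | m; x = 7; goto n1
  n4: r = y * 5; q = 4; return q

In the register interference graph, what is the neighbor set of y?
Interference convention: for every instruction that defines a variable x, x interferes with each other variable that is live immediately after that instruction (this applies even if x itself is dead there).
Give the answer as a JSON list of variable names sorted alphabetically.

Answer: ["m", "s"]

Working:
Per-block:
  n0: def={m,x} ue=∅
  n1: def={q,y} ue=∅
  n2: def={m,s} ue=∅
  n3: def={m,r,x} ue=∅
  n4: def={q,r} ue={y}

Live sets:
  n0 li=∅ lo=∅
  n1 li=∅ lo={y}
  n2 li={y} lo={y}
  n3 li=∅ lo=∅
  n4 li={y} lo=∅

Interfere edges:
  m↔{y}
  q↔∅
  r↔∅
  s↔{y}
  x↔∅
  y↔{m,s}

N(y) = ["m", "s"]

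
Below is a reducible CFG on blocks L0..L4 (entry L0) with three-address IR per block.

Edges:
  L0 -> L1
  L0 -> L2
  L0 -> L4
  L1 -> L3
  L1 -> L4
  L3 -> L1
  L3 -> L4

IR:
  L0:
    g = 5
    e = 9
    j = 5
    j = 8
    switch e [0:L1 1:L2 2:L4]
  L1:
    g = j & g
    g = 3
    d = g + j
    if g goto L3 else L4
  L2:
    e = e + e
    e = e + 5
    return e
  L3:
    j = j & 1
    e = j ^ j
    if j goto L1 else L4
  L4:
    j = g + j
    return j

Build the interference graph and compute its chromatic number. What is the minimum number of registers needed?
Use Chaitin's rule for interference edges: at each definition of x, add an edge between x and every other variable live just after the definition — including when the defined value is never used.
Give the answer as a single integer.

def/use:
  L0 def {e,g,j} use ∅
  L1 def {d,g} use {g,j}
  L2 def {e} use {e}
  L3 def {e,j} use {j}
  L4 def {j} use {g,j}

Backward fixpoint:
  L0 li=∅ lo={e,g,j}
  L1 li={g,j} lo={g,j}
  L2 li={e} lo=∅
  L3 li={g,j} lo={g,j}
  L4 li={g,j} lo=∅

Interference:
  d — {g,j}
  e — {g,j}
  g — {d,e,j}
  j — {d,e,g}

Registers:
  {d,g,j} pairwise interfere (3-clique) ⇒ χ ≥ 3
  assign d→r2 e→r2 g→r0 j→r1 — no edge inside a register ⇒ χ ≤ 3
  χ = 3

Answer: 3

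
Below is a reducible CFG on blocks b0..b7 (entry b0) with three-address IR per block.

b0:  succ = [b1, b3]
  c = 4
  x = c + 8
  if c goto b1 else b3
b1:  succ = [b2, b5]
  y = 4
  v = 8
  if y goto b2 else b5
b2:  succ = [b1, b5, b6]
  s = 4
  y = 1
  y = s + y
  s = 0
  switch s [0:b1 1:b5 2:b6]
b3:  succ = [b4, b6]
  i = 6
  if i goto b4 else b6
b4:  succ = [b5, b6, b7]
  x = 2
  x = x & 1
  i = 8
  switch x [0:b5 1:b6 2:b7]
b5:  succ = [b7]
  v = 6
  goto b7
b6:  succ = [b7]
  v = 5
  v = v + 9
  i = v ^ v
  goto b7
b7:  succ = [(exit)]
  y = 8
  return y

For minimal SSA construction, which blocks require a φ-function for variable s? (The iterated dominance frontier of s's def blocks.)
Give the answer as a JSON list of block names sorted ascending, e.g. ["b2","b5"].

Answer: ["b1", "b5", "b6", "b7"]

Derivation:
idom tree: b1←b0 b2←b1 b3←b0 b4←b3 b5←b0 b6←b0 b7←b0
Join-block Dom:
  b1: preds {b0,b2}: {b0} ∩ {b0,b1,b2} = {b0}; idom=b0
  b5: preds {b1,b2,b4}: {b0,b1} ∩ {b0,b1,b2} ∩ {b0,b3,b4} = {b0}; idom=b0
  b6: preds {b2,b3,b4}: {b0,b1,b2} ∩ {b0,b3} ∩ {b0,b3,b4} = {b0}; idom=b0
  b7: preds {b4,b5,b6}: {b0,b3,b4} ∩ {b0,b5} ∩ {b0,b6} = {b0}; idom=b0

DF walk-up:
  b1←b0: walk · to b0
  b1←b2: walk b2→b1 to b0
  b5←b1: walk b1 to b0
  b5←b2: walk b2→b1 to b0
  b5←b4: walk b4→b3 to b0
  b6←b2: walk b2→b1 to b0
  b6←b3: walk b3 to b0
  b6←b4: walk b4→b3 to b0
  b7←b4: walk b4→b3 to b0
  b7←b5: walk b5 to b0
  b7←b6: walk b6 to b0
  b0: DF=∅
  b1: DF={b1,b5,b6}
  b2: DF={b1,b5,b6}
  b3: DF={b5,b6,b7}
  b4: DF={b5,b6,b7}
  b5: DF={b7}
  b6: DF={b7}
  b7: DF=∅

φ for s: defs {b2}
  DF⁺ = {b1,b5,b6,b7}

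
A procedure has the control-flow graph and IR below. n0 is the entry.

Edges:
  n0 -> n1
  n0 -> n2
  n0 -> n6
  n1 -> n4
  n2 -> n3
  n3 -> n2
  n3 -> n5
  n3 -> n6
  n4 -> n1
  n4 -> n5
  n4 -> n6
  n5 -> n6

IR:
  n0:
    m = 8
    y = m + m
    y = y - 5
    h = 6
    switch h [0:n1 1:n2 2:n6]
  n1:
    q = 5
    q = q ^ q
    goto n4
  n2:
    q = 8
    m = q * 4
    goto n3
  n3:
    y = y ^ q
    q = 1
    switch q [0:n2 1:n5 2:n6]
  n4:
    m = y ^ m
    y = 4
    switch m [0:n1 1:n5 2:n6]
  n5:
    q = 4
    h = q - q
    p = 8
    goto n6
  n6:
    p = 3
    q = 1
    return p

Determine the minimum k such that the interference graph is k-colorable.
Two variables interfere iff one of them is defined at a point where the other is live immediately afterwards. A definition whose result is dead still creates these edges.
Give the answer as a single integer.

def/use:
  n0 def {h,m,y} use ∅
  n1 def {q} use ∅
  n2 def {m,q} use ∅
  n3 def {q,y} use {q,y}
  n4 def {m,y} use {m,y}
  n5 def {h,p,q} use ∅
  n6 def {p,q} use ∅

Live sets:
  n0 li=∅ lo={m,y}
  n1 li={m,y} lo={m,y}
  n2 li={y} lo={q,y}
  n3 li={q,y} lo={y}
  n4 li={m,y} lo={m,y}
  n5 li=∅ lo=∅
  n6 li=∅ lo=∅

Conflict graph:
  h — {m,y}
  m — {h,q,y}
  p — {q}
  q — {m,p,y}
  y — {h,m,q}

Chromatic number:
  lower bound: {h,m,y} mutually conflict ⇒ χ ≥ 3
  3-colouring: r0={m,p}  r1={h,q}  r2={y}
  χ = 3

Answer: 3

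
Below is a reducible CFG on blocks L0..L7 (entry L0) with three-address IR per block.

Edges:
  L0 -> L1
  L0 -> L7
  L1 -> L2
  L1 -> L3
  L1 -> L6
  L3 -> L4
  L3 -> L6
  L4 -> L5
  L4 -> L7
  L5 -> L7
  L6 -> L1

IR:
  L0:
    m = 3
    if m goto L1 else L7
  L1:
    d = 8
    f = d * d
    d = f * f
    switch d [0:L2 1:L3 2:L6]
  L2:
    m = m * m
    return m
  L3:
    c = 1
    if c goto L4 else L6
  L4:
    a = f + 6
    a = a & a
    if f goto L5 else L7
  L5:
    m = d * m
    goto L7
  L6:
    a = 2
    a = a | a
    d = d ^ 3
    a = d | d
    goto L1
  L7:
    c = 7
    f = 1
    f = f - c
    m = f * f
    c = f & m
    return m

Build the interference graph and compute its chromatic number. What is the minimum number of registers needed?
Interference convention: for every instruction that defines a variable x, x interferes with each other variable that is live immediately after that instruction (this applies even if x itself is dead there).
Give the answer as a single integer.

def/use:
  L0: def={m} ue=∅
  L1: def={d,f} ue=∅
  L2: def={m} ue={m}
  L3: def={c} ue=∅
  L4: def={a} ue={f}
  L5: def={m} ue={d,m}
  L6: def={a,d} ue={d}
  L7: def={c,f,m} ue=∅

Liveness:
  L0 li=∅ lo={m}
  L1 li={m} lo={d,f,m}
  L2 li={m} lo=∅
  L3 li={d,f,m} lo={d,f,m}
  L4 li={d,f,m} lo={d,m}
  L5 li={d,m} lo=∅
  L6 li={d,m} lo={m}
  L7 li=∅ lo=∅

Conflict graph:
  a↔{d,f,m}
  c↔{d,f,m}
  d↔{a,c,f,m}
  f↔{a,c,d,m}
  m↔{a,c,d,f}

Colouring:
  clique {a,d,f,m} ⇒ need ≥ 4
  assign a→r3 c→r3 d→r0 f→r1 m→r2 — no edge inside a register ⇒ χ ≤ 4
  χ = 4

Answer: 4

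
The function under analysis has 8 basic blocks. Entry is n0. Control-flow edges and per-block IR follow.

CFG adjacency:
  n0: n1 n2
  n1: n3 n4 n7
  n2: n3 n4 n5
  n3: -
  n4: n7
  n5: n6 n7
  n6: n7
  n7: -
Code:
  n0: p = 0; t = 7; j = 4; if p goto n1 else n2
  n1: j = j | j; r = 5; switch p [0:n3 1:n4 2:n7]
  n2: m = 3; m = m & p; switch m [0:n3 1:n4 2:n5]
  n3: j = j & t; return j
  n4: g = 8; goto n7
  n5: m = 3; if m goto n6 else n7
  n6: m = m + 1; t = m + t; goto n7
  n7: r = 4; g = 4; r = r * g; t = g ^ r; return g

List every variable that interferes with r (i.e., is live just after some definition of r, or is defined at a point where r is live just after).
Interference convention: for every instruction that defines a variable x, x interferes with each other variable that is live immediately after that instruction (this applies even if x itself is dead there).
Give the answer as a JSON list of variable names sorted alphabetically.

Answer: ["g", "j", "p", "t"]

Working:
Block summaries:
  n0: {j,p,t} / ∅
  n1: {j,r} / {j,p}
  n2: {m} / {p}
  n3: {j} / {j,t}
  n4: {g} / ∅
  n5: {m} / ∅
  n6: {m,t} / {m,t}
  n7: {g,r,t} / ∅

Backward fixpoint:
  live n0: ∅→{j,p,t}
  live n1: {j,p,t}→{j,t}
  live n2: {j,p,t}→{j,t}
  live n3: {j,t}→∅
  live n4: ∅→∅
  live n5: {t}→{m,t}
  live n6: {m,t}→∅
  live n7: ∅→∅

Interfere edges:
  g: {r,t}
  j: {m,p,r,t}
  m: {j,p,t}
  p: {j,m,r,t}
  r: {g,j,p,t}
  t: {g,j,m,p,r}

N(r) = ["g", "j", "p", "t"]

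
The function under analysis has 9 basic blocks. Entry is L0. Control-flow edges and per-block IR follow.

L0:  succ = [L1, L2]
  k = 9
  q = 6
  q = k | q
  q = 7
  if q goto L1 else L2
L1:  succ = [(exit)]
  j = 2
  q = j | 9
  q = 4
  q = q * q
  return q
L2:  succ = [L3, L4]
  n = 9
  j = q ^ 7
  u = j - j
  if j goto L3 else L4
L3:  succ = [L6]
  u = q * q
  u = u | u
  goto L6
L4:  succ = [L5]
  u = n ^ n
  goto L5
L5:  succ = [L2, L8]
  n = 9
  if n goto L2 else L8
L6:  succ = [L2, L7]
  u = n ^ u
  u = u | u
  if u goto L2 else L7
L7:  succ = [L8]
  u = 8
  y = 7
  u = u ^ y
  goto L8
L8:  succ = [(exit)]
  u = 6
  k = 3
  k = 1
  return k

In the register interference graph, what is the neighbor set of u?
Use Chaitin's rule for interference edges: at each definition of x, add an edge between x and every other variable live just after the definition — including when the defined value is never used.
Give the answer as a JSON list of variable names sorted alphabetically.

Per-block:
  L0 def {k,q} use ∅
  L1 def {j,q} use ∅
  L2 def {j,n,u} use {q}
  L3 def {u} use {q}
  L4 def {u} use {n}
  L5 def {n} use ∅
  L6 def {u} use {n,u}
  L7 def {u,y} use ∅
  L8 def {k,u} use ∅

Backward fixpoint:
  live L0: ∅→{q}
  live L1: ∅→∅
  live L2: {q}→{n,q}
  live L3: {n,q}→{n,q,u}
  live L4: {n,q}→{q}
  live L5: {q}→{q}
  live L6: {n,q,u}→{q}
  live L7: ∅→∅
  live L8: ∅→∅

Interfere edges:
  j↔{n,q,u}
  k↔{q}
  n↔{j,q,u}
  q↔{j,k,n,u}
  u↔{j,n,q,y}
  y↔{u}

N(u) = ["j", "n", "q", "y"]

Answer: ["j", "n", "q", "y"]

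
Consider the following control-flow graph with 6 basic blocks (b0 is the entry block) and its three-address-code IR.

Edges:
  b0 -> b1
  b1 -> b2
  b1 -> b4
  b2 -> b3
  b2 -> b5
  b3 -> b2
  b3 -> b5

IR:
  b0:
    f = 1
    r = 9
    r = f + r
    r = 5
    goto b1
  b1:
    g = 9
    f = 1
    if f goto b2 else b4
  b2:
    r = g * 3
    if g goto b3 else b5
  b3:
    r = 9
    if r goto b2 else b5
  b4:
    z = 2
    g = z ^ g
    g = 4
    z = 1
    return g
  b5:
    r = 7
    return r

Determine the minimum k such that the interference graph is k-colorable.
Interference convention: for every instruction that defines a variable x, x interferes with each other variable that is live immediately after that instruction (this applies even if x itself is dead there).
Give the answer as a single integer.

Answer: 3

Analysis:
def/use:
  b0 def {f,r} use ∅
  b1 def {f,g} use ∅
  b2 def {r} use {g}
  b3 def {r} use ∅
  b4 def {g,z} use {g}
  b5 def {r} use ∅

Backward fixpoint:
  live b0: ∅→∅
  live b1: ∅→{g}
  live b2: {g}→{g}
  live b3: {g}→{g}
  live b4: {g}→∅
  live b5: ∅→∅

Interfere edges:
  f: {g,r}
  g: {f,r,z}
  r: {f,g}
  z: {g}

Chromatic number:
  {f,g,r} pairwise interfere (3-clique) ⇒ χ ≥ 3
  assign f→R1 g→R0 r→R2 z→R1 — no edge inside a register ⇒ χ ≤ 3
  χ = 3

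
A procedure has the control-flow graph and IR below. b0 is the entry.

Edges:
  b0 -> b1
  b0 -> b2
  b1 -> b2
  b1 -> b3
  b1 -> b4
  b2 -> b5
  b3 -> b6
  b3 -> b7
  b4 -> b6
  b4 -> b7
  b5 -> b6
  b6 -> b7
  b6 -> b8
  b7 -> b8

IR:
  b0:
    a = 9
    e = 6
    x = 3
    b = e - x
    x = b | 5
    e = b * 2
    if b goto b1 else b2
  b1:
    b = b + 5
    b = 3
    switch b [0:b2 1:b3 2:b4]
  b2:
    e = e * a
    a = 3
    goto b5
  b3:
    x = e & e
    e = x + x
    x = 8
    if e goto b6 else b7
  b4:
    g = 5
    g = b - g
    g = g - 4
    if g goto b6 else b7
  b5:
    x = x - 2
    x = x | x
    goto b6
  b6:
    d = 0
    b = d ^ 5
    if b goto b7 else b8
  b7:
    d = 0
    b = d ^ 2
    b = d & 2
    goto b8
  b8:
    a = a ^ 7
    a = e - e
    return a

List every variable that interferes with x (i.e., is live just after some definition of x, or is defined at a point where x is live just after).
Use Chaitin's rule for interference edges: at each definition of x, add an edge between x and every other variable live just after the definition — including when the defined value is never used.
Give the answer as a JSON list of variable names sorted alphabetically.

Answer: ["a", "b", "e"]

Analysis:
Per-block:
  b0 def {a,b,e,x} use ∅
  b1 def {b} use {b}
  b2 def {a,e} use {a,e}
  b3 def {e,x} use {e}
  b4 def {g} use {b}
  b5 def {x} use {x}
  b6 def {b,d} use ∅
  b7 def {b,d} use ∅
  b8 def {a} use {a,e}

Liveness:
  b0: in=∅ out={a,b,e,x}
  b1: in={a,b,e,x} out={a,b,e,x}
  b2: in={a,e,x} out={a,e,x}
  b3: in={a,e} out={a,e}
  b4: in={a,b,e} out={a,e}
  b5: in={a,e,x} out={a,e}
  b6: in={a,e} out={a,e}
  b7: in={a,e} out={a,e}
  b8: in={a,e} out=∅

Interference:
  a↔{b,d,e,g,x}
  b↔{a,d,e,g,x}
  d↔{a,b,e}
  e↔{a,b,d,g,x}
  g↔{a,b,e}
  x↔{a,b,e}

N(x) = ["a", "b", "e"]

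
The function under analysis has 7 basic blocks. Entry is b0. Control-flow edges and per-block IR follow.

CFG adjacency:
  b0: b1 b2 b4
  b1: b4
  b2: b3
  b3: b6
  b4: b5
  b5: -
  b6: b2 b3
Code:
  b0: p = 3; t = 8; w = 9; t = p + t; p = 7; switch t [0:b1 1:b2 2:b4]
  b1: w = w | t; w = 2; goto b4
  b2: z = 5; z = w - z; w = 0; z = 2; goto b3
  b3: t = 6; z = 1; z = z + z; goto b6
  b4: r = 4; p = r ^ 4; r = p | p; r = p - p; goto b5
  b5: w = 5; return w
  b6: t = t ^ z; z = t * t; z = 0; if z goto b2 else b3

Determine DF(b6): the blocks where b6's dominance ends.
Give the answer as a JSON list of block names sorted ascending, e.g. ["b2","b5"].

idom tree: b1←b0 b2←b0 b3←b2 b4←b0 b5←b4 b6←b3
Join-block Dom:
  b2: preds {b0,b6}: {b0} ∩ {b0,b2,b3,b6} = {b0}; idom=b0
  b3: preds {b2,b6}: {b0,b2} ∩ {b0,b2,b3,b6} = {b0,b2}; idom=b2
  b4: preds {b0,b1}: {b0} ∩ {b0,b1} = {b0}; idom=b0

Frontier:
  b2←b0: walk · to b0
  b2←b6: walk b6→b3→b2 to b0
  b3←b2: walk · to b2
  b3←b6: walk b6→b3 to b2
  b4←b0: walk · to b0
  b4←b1: walk b1 to b0
  b0: DF=∅
  b1: DF={b4}
  b2: DF={b2}
  b3: DF={b2,b3}
  b4: DF=∅
  b5: DF=∅
  b6: DF={b2,b3}

DF(b6) = ["b2", "b3"]

Answer: ["b2", "b3"]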